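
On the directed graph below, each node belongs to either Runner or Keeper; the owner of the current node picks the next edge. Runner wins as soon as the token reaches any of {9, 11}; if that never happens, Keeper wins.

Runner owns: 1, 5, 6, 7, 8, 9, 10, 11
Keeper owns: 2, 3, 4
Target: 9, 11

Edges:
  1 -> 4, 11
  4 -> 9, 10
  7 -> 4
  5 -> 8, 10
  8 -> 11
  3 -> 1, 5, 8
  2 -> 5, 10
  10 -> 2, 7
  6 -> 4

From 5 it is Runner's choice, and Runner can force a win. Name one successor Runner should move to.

8

A0 = {9, 11}
A1: add {1, 8} — 1 (Runner) has 1→11; 8 (Runner) has 8→11.
A2: add {5} — 5 (Runner) has 5→8.
A3: add {3} — 3 (Keeper): all of {1, 5, 8} already in.
A4 = A3; e.g. 2 (Keeper) can still go to 10. Fixed point.
From 5, successor 8 is in the attractor (rank 1); the other successor 10 is not.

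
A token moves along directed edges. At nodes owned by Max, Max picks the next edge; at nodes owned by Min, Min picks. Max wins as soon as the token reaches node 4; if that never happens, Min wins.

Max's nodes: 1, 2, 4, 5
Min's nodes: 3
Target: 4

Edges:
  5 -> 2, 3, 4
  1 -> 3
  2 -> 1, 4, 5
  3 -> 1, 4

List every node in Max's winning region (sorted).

2, 4, 5

A0 = {4}
A1: add {2, 5} — 2 (Max) has 2→4; 5 (Max) has 5→4.
A2 = A1; e.g. 1 (Max) has no edge into A1. Fixed point.
Max's winning region = {2, 4, 5}.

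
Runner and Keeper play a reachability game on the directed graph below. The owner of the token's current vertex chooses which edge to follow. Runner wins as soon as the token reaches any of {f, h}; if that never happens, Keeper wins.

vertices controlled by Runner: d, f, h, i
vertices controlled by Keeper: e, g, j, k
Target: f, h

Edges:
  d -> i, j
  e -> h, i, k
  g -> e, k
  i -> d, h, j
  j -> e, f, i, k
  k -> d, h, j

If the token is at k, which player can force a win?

Keeper

A0 = {f, h}
A1: add {i} — i (Runner) has i→h.
A2: add {d} — d (Runner) has d→i.
A3 = A2; e.g. e (Keeper) can still go to k. Fixed point.
k never enters the attractor, so Keeper can avoid the target forever.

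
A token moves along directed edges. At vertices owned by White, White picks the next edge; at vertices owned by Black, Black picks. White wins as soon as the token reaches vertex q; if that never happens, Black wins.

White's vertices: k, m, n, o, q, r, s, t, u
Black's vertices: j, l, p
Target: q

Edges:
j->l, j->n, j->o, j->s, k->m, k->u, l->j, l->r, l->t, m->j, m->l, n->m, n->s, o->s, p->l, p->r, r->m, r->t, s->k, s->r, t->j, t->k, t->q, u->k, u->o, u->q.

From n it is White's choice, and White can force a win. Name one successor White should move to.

s

A0 = {q}
A1: add {t, u} — t (White) has t→q; u (White) has u→q.
A2: add {k, r} — k (White) has k→u; r (White) has r→t.
A3: add {s} — s (White) has s→k.
A4: add {n, o} — n (White) has n→s; o (White) has o→s.
A5 = A4; e.g. j (Black) can still go to l. Fixed point.
From n, successor s is in the attractor (rank 3); the other successor m is not.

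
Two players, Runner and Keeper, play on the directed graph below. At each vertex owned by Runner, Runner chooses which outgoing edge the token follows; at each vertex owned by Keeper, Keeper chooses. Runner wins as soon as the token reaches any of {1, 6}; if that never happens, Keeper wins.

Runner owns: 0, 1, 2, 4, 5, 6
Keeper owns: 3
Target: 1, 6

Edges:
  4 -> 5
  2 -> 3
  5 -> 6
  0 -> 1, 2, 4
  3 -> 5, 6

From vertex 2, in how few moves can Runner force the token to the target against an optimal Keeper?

3

A0 = {1, 6}
A1: add {0, 5} — 0 (Runner) has 0→1; 5 (Runner) has 5→6.
A2: add {3, 4} — 3 (Keeper): all of {5, 6} already in; 4 (Runner) has 4→5.
A3: add {2} — 2 (Runner) has 2→3.
A3 = all vertices. Fixed point.
2 enters the attractor at level 3, so Runner can force the target in 3 moves from there.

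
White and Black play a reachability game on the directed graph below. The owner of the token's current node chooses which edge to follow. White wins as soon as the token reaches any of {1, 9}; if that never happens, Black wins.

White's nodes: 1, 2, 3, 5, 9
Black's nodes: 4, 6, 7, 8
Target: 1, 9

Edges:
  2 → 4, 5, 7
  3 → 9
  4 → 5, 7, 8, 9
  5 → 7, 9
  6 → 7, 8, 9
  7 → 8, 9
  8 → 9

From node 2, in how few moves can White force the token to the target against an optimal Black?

2

A0 = {1, 9}
A1: add {3, 5, 8} — 3 (White) has 3→9; 5 (White) has 5→9; 8 (Black): all of {9} already in.
A2: add {2, 7} — 2 (White) has 2→5; 7 (Black): all of {8, 9} already in.
2 enters the attractor at level 2, so White can force the target in 2 moves from there.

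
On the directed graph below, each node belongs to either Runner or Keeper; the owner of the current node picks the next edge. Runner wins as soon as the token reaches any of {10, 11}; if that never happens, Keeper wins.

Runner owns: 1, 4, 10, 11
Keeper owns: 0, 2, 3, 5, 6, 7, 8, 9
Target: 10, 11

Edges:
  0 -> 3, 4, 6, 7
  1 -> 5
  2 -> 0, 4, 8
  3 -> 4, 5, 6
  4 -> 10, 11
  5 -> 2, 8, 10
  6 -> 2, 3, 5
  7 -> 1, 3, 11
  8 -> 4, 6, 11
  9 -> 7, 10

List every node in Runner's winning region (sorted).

A0 = {10, 11}
A1: add {4} — 4 (Runner) has 4→10.
A2 = A1; e.g. 0 (Keeper) can still go to 3. Fixed point.
Runner's winning region = {4, 10, 11}.

4, 10, 11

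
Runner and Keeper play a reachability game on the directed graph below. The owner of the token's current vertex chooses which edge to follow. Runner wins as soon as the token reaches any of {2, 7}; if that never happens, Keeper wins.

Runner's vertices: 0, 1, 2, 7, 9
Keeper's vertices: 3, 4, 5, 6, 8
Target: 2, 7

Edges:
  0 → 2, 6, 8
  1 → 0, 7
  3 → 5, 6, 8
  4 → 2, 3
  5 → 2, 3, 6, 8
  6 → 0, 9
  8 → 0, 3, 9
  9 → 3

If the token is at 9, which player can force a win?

Keeper

A0 = {2, 7}
A1: add {0, 1} — 0 (Runner) has 0→2; 1 (Runner) has 1→7.
A2 = A1; e.g. 3 (Keeper) can still go to 5. Fixed point.
9 never enters the attractor, so Keeper can avoid the target forever.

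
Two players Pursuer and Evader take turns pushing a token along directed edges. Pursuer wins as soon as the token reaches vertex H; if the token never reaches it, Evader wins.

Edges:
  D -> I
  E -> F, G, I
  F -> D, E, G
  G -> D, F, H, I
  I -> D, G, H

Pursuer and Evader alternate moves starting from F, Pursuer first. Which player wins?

Pursuer

Track states (vertex, player-to-move).
A0 = {(H,Pursuer), (H,Evader)}
A1: add {(G,Pursuer), (I,Pursuer)}.
A2: add {(D,Evader)}.
A3: add {(F,Pursuer)}.
(F,Pursuer) ∈ A3 ⇒ Pursuer forces the target.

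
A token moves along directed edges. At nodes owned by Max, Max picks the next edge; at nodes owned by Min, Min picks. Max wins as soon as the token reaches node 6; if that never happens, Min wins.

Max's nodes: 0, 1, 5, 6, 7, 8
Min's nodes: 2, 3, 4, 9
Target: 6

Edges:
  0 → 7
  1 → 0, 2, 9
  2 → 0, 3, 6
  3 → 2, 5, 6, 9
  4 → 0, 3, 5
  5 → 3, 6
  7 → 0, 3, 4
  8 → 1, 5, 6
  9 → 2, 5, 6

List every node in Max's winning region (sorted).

5, 6, 8

A0 = {6}
A1: add {5, 8} — 5 (Max) has 5→6; 8 (Max) has 8→6.
A2 = A1; e.g. 0 (Max) has no edge into A1. Fixed point.
Max's winning region = {5, 6, 8}.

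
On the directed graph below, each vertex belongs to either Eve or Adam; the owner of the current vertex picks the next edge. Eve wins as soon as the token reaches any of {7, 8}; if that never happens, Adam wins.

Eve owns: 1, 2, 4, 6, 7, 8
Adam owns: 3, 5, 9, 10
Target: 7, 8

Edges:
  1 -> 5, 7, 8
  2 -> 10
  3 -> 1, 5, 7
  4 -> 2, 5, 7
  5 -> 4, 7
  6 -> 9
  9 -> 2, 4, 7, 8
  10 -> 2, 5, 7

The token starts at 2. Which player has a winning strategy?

A0 = {7, 8}
A1: add {1, 4} — 1 (Eve) has 1→7; 4 (Eve) has 4→7.
A2: add {5} — 5 (Adam): all of {4, 7} already in.
A3: add {3} — 3 (Adam): all of {1, 5, 7} already in.
A4 = A3; e.g. 2 (Eve) has no edge into A3. Fixed point.
2 never enters the attractor, so Adam can avoid the target forever.

Adam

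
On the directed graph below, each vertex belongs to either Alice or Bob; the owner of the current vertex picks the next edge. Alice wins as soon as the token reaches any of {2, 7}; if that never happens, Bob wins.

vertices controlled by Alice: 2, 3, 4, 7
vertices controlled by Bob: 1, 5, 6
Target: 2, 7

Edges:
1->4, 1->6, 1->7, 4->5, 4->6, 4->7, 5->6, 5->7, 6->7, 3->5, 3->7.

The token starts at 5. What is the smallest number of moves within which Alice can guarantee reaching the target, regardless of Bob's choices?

A0 = {2, 7}
A1: add {3, 4, 6} — 3 (Alice) has 3→7; 4 (Alice) has 4→7; 6 (Bob): all of {7} already in.
A2: add {1, 5} — 1 (Bob): all of {4, 6, 7} already in; 5 (Bob): all of {6, 7} already in.
A2 = all vertices. Fixed point.
5 enters the attractor at level 2, so Alice can force the target in 2 moves from there.

2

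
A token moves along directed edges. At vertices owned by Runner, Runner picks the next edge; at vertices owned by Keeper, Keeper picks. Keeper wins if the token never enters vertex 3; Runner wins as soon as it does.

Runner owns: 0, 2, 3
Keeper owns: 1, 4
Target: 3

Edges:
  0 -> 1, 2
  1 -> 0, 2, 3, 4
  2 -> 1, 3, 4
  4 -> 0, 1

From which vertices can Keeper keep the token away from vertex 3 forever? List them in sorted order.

A0 = {3}
A1: add {2} — 2 (Runner) has 2→3.
A2: add {0} — 0 (Runner) has 0→2.
A3 = A2; e.g. 1 (Keeper) can still go to 4. Fixed point.
Runner's attractor = {0, 2, 3}; Keeper avoids the target exactly from the complement.

1, 4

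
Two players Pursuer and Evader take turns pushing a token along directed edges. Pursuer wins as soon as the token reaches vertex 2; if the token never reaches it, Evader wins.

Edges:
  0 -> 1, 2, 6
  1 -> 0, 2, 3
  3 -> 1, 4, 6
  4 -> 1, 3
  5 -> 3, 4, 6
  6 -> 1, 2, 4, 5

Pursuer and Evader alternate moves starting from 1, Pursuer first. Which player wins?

Pursuer

Track states (vertex, player-to-move).
A0 = {(2,Pursuer), (2,Evader)}
A1: add {(0,Pursuer), (1,Pursuer), (6,Pursuer)}.
(1,Pursuer) ∈ A1 ⇒ Pursuer forces the target.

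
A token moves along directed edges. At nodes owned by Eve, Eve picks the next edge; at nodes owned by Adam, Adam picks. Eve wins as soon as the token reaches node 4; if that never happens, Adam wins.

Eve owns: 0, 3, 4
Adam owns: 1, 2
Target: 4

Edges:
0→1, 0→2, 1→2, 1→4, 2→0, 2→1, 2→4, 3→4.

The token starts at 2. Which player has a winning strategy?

Adam

A0 = {4}
A1: add {3} — 3 (Eve) has 3→4.
A2 = A1; e.g. 0 (Eve) has no edge into A1. Fixed point.
2 never enters the attractor, so Adam can avoid the target forever.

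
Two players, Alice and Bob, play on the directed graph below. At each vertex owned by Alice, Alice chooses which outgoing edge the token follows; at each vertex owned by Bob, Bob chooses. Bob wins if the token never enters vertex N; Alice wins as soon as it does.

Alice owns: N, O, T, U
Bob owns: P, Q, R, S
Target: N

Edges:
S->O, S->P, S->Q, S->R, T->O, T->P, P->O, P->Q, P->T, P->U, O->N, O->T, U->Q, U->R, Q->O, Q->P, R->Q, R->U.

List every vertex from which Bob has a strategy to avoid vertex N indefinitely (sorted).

P, Q, R, S, U

A0 = {N}
A1: add {O} — O (Alice) has O→N.
A2: add {T} — T (Alice) has T→O.
A3 = A2; e.g. P (Bob) can still go to Q. Fixed point.
Alice's attractor = {N, O, T}; Bob avoids the target exactly from the complement.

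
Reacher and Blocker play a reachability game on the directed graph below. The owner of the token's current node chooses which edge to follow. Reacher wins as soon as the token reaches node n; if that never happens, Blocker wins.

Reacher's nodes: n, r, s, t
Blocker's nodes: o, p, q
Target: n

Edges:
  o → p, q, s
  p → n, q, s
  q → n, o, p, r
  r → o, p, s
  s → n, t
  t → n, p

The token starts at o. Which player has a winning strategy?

A0 = {n}
A1: add {s, t} — s (Reacher) has s→n; t (Reacher) has t→n.
A2: add {r} — r (Reacher) has r→s.
A3 = A2; e.g. o (Blocker) can still go to p. Fixed point.
o never enters the attractor, so Blocker can avoid the target forever.

Blocker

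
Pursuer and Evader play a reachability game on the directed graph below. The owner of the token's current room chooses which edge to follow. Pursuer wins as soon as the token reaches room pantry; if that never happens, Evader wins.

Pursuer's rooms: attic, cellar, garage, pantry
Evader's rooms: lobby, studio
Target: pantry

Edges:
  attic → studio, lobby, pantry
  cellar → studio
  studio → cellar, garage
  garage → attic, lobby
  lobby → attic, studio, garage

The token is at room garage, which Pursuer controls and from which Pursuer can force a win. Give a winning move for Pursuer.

attic

A0 = {pantry}
A1: add {attic} — attic (Pursuer) has attic→pantry.
A2: add {garage} — garage (Pursuer) has garage→attic.
A3 = A2; e.g. cellar (Pursuer) has no edge into A2. Fixed point.
From garage, successor attic is in the attractor (rank 1); the other successor lobby is not.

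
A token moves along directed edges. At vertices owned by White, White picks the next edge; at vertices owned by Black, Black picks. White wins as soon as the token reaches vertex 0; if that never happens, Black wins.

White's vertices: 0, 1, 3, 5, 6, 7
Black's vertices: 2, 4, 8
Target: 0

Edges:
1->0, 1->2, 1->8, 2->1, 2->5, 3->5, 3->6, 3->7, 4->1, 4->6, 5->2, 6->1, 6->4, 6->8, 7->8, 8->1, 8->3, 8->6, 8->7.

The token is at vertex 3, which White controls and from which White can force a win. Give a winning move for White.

6

A0 = {0}
A1: add {1} — 1 (White) has 1→0.
A2: add {6} — 6 (White) has 6→1.
A3: add {3, 4} — 3 (White) has 3→6; 4 (Black): all of {1, 6} already in.
A4 = A3; e.g. 2 (Black) can still go to 5. Fixed point.
From 3, successor 6 is in the attractor (rank 2); the other successors 5, 7 are not.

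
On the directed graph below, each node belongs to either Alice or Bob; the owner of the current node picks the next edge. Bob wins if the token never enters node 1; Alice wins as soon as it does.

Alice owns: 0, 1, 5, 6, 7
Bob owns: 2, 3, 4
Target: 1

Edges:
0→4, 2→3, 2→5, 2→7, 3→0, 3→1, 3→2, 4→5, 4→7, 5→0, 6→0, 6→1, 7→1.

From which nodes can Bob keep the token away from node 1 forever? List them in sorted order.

0, 2, 3, 4, 5

A0 = {1}
A1: add {6, 7} — 6 (Alice) has 6→1; 7 (Alice) has 7→1.
A2 = A1; e.g. 0 (Alice) has no edge into A1. Fixed point.
Alice's attractor = {1, 6, 7}; Bob avoids the target exactly from the complement.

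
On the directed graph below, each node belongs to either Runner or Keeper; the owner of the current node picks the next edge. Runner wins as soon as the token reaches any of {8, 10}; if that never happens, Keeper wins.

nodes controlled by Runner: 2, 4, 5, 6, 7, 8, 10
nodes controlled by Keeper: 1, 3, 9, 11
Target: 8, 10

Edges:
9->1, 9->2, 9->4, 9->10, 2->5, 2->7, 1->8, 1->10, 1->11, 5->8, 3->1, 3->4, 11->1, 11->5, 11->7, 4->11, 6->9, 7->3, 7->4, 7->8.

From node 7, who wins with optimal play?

A0 = {8, 10}
A1: add {5, 7} — 5 (Runner) has 5→8; 7 (Runner) has 7→8.
7 ∈ A1, so Runner can force the target.

Runner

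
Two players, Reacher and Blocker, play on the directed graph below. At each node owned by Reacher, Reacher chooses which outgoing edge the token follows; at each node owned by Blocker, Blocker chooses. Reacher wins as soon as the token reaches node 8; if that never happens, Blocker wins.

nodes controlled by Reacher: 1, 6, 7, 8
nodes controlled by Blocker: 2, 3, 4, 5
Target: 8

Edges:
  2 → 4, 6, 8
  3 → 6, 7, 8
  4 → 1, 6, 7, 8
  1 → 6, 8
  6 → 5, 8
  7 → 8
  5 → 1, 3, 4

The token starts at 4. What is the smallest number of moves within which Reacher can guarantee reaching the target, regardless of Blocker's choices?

A0 = {8}
A1: add {1, 6, 7} — 1 (Reacher) has 1→8; 6 (Reacher) has 6→8; 7 (Reacher) has 7→8.
A2: add {3, 4} — 3 (Blocker): all of {6, 7, 8} already in; 4 (Blocker): all of {1, 6, 7, 8} already in.
4 enters the attractor at level 2, so Reacher can force the target in 2 moves from there.

2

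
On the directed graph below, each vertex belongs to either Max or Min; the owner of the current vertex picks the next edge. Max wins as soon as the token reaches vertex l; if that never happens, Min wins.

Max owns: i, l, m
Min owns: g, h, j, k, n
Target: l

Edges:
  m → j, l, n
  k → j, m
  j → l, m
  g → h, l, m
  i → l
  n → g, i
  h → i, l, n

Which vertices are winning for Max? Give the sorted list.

i, j, k, l, m

A0 = {l}
A1: add {i, m} — i (Max) has i→l; m (Max) has m→l.
A2: add {j} — j (Min): all of {l, m} already in.
A3: add {k} — k (Min): all of {j, m} already in.
A4 = A3; e.g. g (Min) can still go to h. Fixed point.
Max's winning region = {i, j, k, l, m}.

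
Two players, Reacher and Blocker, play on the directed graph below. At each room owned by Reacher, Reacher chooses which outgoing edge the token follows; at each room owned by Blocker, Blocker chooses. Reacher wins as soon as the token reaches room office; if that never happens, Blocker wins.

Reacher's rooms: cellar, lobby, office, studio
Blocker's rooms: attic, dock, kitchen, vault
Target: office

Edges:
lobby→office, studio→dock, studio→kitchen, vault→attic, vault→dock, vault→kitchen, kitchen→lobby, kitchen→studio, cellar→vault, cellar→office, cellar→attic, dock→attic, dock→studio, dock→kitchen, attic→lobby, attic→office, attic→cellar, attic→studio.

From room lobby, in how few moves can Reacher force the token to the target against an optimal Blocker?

A0 = {office}
A1: add {cellar, lobby} — lobby (Reacher) has lobby→office; cellar (Reacher) has cellar→office.
A2 = A1; e.g. vault (Blocker) can still go to attic. Fixed point.
lobby enters the attractor at level 1, so Reacher can force the target in 1 move from there.

1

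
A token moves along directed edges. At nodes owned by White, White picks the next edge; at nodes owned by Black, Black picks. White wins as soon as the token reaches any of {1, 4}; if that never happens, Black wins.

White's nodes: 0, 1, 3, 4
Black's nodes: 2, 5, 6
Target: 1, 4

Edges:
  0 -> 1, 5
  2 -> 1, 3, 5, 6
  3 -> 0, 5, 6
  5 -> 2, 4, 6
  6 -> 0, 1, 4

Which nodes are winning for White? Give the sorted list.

A0 = {1, 4}
A1: add {0} — 0 (White) has 0→1.
A2: add {3, 6} — 3 (White) has 3→0; 6 (Black): all of {0, 1, 4} already in.
A3 = A2; e.g. 2 (Black) can still go to 5. Fixed point.
White's winning region = {0, 1, 3, 4, 6}.

0, 1, 3, 4, 6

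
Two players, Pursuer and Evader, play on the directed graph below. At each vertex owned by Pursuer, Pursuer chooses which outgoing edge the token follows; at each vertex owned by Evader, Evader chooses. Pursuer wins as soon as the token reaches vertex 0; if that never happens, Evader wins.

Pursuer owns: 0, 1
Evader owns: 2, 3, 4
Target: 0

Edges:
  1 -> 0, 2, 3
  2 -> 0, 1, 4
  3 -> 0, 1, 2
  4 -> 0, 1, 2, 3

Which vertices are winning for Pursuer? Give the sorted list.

A0 = {0}
A1: add {1} — 1 (Pursuer) has 1→0.
A2 = A1; e.g. 2 (Evader) can still go to 4. Fixed point.
Pursuer's winning region = {0, 1}.

0, 1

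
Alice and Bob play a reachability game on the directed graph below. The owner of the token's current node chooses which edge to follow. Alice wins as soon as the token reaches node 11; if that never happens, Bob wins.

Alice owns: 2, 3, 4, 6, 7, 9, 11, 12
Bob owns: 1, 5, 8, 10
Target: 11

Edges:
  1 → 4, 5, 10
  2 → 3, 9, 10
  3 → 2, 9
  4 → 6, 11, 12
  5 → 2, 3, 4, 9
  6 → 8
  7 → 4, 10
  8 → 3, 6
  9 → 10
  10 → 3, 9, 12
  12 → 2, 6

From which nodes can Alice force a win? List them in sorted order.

4, 7, 11

A0 = {11}
A1: add {4} — 4 (Alice) has 4→11.
A2: add {7} — 7 (Alice) has 7→4.
A3 = A2; e.g. 1 (Bob) can still go to 5. Fixed point.
Alice's winning region = {4, 7, 11}.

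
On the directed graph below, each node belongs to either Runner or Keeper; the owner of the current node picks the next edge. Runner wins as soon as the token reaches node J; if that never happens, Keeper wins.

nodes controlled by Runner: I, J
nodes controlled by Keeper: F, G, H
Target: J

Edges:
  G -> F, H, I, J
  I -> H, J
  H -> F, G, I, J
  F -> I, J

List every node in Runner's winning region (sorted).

F, I, J

A0 = {J}
A1: add {I} — I (Runner) has I→J.
A2: add {F} — F (Keeper): all of {I, J} already in.
A3 = A2; e.g. G (Keeper) can still go to H. Fixed point.
Runner's winning region = {F, I, J}.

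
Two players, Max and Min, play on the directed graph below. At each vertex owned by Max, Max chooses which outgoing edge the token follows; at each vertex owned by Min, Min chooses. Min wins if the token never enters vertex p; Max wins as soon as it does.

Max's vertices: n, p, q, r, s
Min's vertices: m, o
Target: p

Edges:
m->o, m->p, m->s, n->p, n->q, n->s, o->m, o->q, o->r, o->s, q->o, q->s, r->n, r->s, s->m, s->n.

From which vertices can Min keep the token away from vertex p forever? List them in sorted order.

m, o

A0 = {p}
A1: add {n} — n (Max) has n→p.
A2: add {r, s} — r (Max) has r→n; s (Max) has s→n.
A3: add {q} — q (Max) has q→s.
A4 = A3; e.g. m (Min) can still go to o. Fixed point.
Max's attractor = {n, p, q, r, s}; Min avoids the target exactly from the complement.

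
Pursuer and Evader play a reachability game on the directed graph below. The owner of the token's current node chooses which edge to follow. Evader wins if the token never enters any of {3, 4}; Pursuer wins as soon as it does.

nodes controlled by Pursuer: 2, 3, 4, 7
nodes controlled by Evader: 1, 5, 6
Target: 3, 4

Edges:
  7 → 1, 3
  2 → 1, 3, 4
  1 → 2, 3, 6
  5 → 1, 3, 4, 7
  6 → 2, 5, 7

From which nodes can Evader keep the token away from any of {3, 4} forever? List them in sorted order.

1, 5, 6

A0 = {3, 4}
A1: add {2, 7} — 2 (Pursuer) has 2→3; 7 (Pursuer) has 7→3.
A2 = A1; e.g. 1 (Evader) can still go to 6. Fixed point.
Pursuer's attractor = {2, 3, 4, 7}; Evader avoids the target exactly from the complement.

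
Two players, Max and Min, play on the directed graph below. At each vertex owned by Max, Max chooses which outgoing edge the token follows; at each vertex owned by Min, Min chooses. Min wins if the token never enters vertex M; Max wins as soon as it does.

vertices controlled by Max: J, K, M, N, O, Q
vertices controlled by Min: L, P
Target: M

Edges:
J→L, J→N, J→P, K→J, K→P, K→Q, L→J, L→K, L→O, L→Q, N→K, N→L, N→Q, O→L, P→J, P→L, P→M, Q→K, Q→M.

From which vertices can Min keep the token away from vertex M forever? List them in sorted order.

A0 = {M}
A1: add {Q} — Q (Max) has Q→M.
A2: add {K, N} — K (Max) has K→Q; N (Max) has N→Q.
A3: add {J} — J (Max) has J→N.
A4 = A3; e.g. L (Min) can still go to O. Fixed point.
Max's attractor = {J, K, M, N, Q}; Min avoids the target exactly from the complement.

L, O, P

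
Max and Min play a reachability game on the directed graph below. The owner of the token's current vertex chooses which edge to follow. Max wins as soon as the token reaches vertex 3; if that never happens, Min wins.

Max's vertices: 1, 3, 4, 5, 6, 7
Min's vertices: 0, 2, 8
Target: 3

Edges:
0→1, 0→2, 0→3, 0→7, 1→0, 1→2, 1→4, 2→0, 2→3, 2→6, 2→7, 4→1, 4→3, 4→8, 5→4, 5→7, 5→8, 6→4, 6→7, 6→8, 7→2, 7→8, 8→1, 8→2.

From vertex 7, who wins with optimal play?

Min

A0 = {3}
A1: add {4} — 4 (Max) has 4→3.
A2: add {1, 5, 6} — 1 (Max) has 1→4; 5 (Max) has 5→4; 6 (Max) has 6→4.
A3 = A2; e.g. 0 (Min) can still go to 2. Fixed point.
7 never enters the attractor, so Min can avoid the target forever.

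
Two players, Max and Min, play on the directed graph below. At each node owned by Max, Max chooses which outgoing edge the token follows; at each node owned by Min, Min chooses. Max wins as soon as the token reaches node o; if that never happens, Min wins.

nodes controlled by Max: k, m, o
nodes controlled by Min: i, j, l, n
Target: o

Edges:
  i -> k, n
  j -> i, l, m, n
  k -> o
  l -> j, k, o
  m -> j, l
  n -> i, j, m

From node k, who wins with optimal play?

A0 = {o}
A1: add {k} — k (Max) has k→o.
A2 = A1; e.g. i (Min) can still go to n. Fixed point.
k ∈ A1, so Max can force the target.

Max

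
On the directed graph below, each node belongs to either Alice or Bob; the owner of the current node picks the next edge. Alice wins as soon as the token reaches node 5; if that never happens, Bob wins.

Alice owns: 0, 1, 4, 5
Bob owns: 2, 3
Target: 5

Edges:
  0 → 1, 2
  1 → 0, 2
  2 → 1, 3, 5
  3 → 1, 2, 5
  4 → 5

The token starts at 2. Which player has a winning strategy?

Bob

A0 = {5}
A1: add {4} — 4 (Alice) has 4→5.
A2 = A1; e.g. 0 (Alice) has no edge into A1. Fixed point.
2 never enters the attractor, so Bob can avoid the target forever.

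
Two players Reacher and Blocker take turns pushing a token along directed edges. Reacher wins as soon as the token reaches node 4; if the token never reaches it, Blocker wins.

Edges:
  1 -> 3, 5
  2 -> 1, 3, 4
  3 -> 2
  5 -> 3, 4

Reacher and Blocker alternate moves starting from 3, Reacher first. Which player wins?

Blocker

Track states (vertex, player-to-move).
A0 = {(4,Reacher), (4,Blocker)}
A1: add {(2,Reacher), (5,Reacher)}.
A2: add {(3,Blocker)}.
A3: add {(1,Reacher)}.
A4 = A3; e.g. (1,Blocker) stays out. (3,Reacher) never enters ⇒ Blocker avoids the target.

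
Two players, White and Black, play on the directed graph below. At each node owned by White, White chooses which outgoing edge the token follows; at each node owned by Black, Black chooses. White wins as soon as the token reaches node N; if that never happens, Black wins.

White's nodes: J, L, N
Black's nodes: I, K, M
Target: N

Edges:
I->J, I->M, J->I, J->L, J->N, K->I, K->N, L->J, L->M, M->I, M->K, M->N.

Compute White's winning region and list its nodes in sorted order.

J, L, N

A0 = {N}
A1: add {J} — J (White) has J→N.
A2: add {L} — L (White) has L→J.
A3 = A2; e.g. I (Black) can still go to M. Fixed point.
White's winning region = {J, L, N}.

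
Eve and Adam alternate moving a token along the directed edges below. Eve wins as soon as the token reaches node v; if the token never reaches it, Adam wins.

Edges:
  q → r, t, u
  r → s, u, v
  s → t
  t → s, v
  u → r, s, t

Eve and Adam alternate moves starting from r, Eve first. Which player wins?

Eve

Track states (vertex, player-to-move).
A0 = {(v,Eve), (v,Adam)}
A1: add {(r,Eve), (t,Eve)}.
(r,Eve) ∈ A1 ⇒ Eve forces the target.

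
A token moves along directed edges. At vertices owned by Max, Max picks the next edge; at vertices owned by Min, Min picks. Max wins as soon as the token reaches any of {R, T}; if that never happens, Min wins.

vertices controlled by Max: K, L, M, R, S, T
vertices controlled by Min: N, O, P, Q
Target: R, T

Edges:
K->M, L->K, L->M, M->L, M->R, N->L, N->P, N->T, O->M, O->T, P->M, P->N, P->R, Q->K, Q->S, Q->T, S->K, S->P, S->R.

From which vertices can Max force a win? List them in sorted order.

K, L, M, O, Q, R, S, T

A0 = {R, T}
A1: add {M, S} — M (Max) has M→R; S (Max) has S→R.
A2: add {K, L, O} — K (Max) has K→M; L (Max) has L→M; O (Min): all of {M, T} already in.
A3: add {Q} — Q (Min): all of {K, S, T} already in.
A4 = A3; e.g. N (Min) can still go to P. Fixed point.
Max's winning region = {K, L, M, O, Q, R, S, T}.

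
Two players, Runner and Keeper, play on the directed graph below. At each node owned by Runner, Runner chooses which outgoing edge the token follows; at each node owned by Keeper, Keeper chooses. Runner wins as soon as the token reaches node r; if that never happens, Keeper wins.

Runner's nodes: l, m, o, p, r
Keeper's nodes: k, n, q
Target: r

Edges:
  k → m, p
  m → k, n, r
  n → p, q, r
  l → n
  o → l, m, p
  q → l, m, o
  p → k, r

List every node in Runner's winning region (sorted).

k, m, o, p, r

A0 = {r}
A1: add {m, p} — m (Runner) has m→r; p (Runner) has p→r.
A2: add {k, o} — k (Keeper): all of {m, p} already in; o (Runner) has o→m.
A3 = A2; e.g. l (Runner) has no edge into A2. Fixed point.
Runner's winning region = {k, m, o, p, r}.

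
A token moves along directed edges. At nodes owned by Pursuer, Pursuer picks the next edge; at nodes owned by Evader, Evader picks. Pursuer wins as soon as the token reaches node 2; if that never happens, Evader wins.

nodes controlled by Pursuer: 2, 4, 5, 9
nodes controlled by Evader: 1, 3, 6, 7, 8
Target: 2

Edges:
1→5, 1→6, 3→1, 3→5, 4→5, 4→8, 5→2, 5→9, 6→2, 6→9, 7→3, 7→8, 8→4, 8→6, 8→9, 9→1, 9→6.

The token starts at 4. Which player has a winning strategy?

A0 = {2}
A1: add {5} — 5 (Pursuer) has 5→2.
A2: add {4} — 4 (Pursuer) has 4→5.
A3 = A2; e.g. 1 (Evader) can still go to 6. Fixed point.
4 ∈ A2, so Pursuer can force the target.

Pursuer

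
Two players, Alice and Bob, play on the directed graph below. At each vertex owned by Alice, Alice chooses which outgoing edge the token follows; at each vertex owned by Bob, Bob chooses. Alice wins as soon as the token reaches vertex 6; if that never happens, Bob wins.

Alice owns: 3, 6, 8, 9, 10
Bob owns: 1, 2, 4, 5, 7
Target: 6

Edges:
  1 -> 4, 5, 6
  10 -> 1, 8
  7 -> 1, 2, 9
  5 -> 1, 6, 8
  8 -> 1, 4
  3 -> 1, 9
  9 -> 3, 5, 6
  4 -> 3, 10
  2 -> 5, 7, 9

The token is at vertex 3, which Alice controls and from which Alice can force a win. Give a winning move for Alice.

9

A0 = {6}
A1: add {9} — 9 (Alice) has 9→6.
A2: add {3} — 3 (Alice) has 3→9.
A3 = A2; e.g. 1 (Bob) can still go to 4. Fixed point.
From 3, successor 9 is in the attractor (rank 1); the other successor 1 is not.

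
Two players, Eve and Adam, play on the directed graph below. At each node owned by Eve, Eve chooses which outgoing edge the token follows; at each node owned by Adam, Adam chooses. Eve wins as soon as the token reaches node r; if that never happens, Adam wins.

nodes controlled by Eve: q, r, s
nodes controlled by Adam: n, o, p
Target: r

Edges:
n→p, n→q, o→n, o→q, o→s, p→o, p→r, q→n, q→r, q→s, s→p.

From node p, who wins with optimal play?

A0 = {r}
A1: add {q} — q (Eve) has q→r.
A2 = A1; e.g. n (Adam) can still go to p. Fixed point.
p never enters the attractor, so Adam can avoid the target forever.

Adam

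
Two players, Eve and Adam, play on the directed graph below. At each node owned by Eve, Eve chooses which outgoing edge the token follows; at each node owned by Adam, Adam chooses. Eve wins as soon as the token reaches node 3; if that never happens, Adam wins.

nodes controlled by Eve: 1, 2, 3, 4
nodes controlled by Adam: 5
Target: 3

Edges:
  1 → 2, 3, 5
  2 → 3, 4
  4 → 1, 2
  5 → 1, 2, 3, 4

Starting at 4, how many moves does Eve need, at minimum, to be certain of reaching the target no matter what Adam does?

A0 = {3}
A1: add {1, 2} — 1 (Eve) has 1→3; 2 (Eve) has 2→3.
A2: add {4} — 4 (Eve) has 4→1.
4 enters the attractor at level 2, so Eve can force the target in 2 moves from there.

2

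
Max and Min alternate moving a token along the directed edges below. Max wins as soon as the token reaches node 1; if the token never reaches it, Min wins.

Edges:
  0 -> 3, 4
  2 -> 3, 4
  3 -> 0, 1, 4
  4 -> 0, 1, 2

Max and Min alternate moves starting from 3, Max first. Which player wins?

Track states (vertex, player-to-move).
A0 = {(1,Max), (1,Min)}
A1: add {(3,Max), (4,Max)}.
(3,Max) ∈ A1 ⇒ Max forces the target.

Max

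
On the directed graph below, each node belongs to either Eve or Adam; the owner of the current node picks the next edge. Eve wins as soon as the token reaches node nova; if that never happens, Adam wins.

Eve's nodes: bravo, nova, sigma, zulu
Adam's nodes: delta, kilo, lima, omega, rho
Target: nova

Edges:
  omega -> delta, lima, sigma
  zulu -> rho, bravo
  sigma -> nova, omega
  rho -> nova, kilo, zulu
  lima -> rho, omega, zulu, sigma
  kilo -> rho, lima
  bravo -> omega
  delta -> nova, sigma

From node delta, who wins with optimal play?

A0 = {nova}
A1: add {sigma} — sigma (Eve) has sigma→nova.
A2: add {delta} — delta (Adam): all of {nova, sigma} already in.
A3 = A2; e.g. kilo (Adam) can still go to rho. Fixed point.
delta ∈ A2, so Eve can force the target.

Eve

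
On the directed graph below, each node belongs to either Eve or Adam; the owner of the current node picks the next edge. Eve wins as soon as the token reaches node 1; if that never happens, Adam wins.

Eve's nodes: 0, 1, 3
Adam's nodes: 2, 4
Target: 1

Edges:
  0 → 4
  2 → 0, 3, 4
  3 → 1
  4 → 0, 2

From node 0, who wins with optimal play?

Adam

A0 = {1}
A1: add {3} — 3 (Eve) has 3→1.
A2 = A1; e.g. 0 (Eve) has no edge into A1. Fixed point.
0 never enters the attractor, so Adam can avoid the target forever.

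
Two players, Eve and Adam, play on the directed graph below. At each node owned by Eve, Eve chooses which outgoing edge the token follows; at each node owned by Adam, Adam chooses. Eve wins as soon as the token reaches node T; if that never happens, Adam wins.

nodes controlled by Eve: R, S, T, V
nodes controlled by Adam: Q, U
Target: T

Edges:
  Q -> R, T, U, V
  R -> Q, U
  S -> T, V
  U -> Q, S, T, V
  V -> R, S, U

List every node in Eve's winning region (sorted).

S, T, V

A0 = {T}
A1: add {S} — S (Eve) has S→T.
A2: add {V} — V (Eve) has V→S.
A3 = A2; e.g. Q (Adam) can still go to R. Fixed point.
Eve's winning region = {S, T, V}.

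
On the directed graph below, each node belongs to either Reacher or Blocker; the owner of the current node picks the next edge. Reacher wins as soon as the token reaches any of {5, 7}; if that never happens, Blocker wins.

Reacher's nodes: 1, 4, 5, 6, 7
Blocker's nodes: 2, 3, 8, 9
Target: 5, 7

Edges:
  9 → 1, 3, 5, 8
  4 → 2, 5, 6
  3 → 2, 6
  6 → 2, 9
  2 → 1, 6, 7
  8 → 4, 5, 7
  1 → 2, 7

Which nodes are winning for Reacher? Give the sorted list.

1, 4, 5, 7, 8

A0 = {5, 7}
A1: add {1, 4} — 1 (Reacher) has 1→7; 4 (Reacher) has 4→5.
A2: add {8} — 8 (Blocker): all of {4, 5, 7} already in.
A3 = A2; e.g. 2 (Blocker) can still go to 6. Fixed point.
Reacher's winning region = {1, 4, 5, 7, 8}.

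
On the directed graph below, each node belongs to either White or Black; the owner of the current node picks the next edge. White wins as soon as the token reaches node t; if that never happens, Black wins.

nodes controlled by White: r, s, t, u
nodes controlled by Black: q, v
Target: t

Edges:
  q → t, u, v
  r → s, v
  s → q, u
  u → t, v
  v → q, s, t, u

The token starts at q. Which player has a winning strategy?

Black

A0 = {t}
A1: add {u} — u (White) has u→t.
A2: add {s} — s (White) has s→u.
A3: add {r} — r (White) has r→s.
A4 = A3; e.g. q (Black) can still go to v. Fixed point.
q never enters the attractor, so Black can avoid the target forever.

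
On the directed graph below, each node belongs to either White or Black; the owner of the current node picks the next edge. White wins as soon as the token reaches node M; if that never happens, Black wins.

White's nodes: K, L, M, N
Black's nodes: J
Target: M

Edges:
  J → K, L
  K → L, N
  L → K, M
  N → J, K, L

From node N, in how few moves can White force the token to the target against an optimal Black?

2

A0 = {M}
A1: add {L} — L (White) has L→M.
A2: add {K, N} — K (White) has K→L; N (White) has N→L.
N enters the attractor at level 2, so White can force the target in 2 moves from there.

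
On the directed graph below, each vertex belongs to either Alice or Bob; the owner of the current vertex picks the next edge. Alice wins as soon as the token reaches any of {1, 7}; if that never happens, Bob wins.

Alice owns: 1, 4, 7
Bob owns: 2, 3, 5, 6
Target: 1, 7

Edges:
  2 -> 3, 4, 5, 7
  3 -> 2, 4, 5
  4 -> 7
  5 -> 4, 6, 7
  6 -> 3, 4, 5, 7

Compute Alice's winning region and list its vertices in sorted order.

A0 = {1, 7}
A1: add {4} — 4 (Alice) has 4→7.
A2 = A1; e.g. 2 (Bob) can still go to 3. Fixed point.
Alice's winning region = {1, 4, 7}.

1, 4, 7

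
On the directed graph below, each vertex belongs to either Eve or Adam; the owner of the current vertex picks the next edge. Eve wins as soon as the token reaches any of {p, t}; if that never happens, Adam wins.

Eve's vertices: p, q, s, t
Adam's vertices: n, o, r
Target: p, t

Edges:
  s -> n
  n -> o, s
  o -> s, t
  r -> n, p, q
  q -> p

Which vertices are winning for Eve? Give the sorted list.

p, q, t

A0 = {p, t}
A1: add {q} — q (Eve) has q→p.
A2 = A1; e.g. n (Adam) can still go to o. Fixed point.
Eve's winning region = {p, q, t}.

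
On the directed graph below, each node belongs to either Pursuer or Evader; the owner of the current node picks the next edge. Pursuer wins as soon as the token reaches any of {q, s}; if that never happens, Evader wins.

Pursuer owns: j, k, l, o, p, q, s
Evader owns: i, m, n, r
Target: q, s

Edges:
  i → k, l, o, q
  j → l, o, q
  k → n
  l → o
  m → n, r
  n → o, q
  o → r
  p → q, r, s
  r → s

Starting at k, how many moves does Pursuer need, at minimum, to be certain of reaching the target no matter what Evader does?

A0 = {q, s}
A1: add {j, p, r} — j (Pursuer) has j→q; p (Pursuer) has p→q; r (Evader): all of {s} already in.
A2: add {o} — o (Pursuer) has o→r.
A3: add {l, n} — l (Pursuer) has l→o; n (Evader): all of {o, q} already in.
A4: add {k, m} — k (Pursuer) has k→n; m (Evader): all of {n, r} already in.
k enters the attractor at level 4, so Pursuer can force the target in 4 moves from there.

4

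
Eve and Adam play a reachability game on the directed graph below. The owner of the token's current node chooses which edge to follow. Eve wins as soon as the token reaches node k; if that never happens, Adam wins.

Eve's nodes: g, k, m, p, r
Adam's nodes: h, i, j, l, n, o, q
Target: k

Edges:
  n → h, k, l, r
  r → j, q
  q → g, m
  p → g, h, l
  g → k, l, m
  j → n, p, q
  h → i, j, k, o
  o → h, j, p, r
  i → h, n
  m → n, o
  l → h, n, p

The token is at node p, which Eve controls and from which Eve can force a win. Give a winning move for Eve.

A0 = {k}
A1: add {g} — g (Eve) has g→k.
A2: add {p} — p (Eve) has p→g.
A3 = A2; e.g. h (Adam) can still go to i. Fixed point.
From p, successor g is in the attractor (rank 1); the other successors h, l are not.

g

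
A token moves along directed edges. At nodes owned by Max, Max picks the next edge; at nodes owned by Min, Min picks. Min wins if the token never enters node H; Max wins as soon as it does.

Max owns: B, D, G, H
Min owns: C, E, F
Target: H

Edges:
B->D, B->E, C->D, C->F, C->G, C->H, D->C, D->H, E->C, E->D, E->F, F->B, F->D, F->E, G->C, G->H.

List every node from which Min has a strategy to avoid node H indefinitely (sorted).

A0 = {H}
A1: add {D, G} — D (Max) has D→H; G (Max) has G→H.
A2: add {B} — B (Max) has B→D.
A3 = A2; e.g. C (Min) can still go to F. Fixed point.
Max's attractor = {B, D, G, H}; Min avoids the target exactly from the complement.

C, E, F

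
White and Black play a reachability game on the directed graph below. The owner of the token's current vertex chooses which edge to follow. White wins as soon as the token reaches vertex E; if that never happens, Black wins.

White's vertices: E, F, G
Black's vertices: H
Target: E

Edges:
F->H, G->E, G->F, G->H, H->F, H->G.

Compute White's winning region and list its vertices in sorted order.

E, G

A0 = {E}
A1: add {G} — G (White) has G→E.
A2 = A1; e.g. F (White) has no edge into A1. Fixed point.
White's winning region = {E, G}.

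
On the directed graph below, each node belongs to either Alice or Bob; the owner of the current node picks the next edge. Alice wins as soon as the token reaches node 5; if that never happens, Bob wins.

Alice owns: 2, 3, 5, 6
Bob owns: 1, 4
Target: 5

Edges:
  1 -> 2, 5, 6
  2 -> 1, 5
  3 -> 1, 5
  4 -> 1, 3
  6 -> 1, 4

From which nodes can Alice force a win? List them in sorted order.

A0 = {5}
A1: add {2, 3} — 2 (Alice) has 2→5; 3 (Alice) has 3→5.
A2 = A1; e.g. 1 (Bob) can still go to 6. Fixed point.
Alice's winning region = {2, 3, 5}.

2, 3, 5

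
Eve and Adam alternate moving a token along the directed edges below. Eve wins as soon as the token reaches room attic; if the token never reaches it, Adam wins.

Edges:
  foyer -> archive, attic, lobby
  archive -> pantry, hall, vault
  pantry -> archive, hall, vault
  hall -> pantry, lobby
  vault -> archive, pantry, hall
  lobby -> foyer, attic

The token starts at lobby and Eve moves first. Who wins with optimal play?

Track states (vertex, player-to-move).
A0 = {(attic,Eve), (attic,Adam)}
A1: add {(foyer,Eve), (lobby,Eve)}.
(lobby,Eve) ∈ A1 ⇒ Eve forces the target.

Eve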